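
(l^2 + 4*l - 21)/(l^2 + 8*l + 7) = (l - 3)/(l + 1)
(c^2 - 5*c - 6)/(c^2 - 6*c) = (c + 1)/c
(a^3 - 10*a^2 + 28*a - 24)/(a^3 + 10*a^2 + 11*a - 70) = (a^2 - 8*a + 12)/(a^2 + 12*a + 35)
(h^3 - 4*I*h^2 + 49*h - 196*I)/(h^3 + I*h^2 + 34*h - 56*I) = (h - 7*I)/(h - 2*I)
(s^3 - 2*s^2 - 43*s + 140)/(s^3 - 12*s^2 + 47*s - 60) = (s + 7)/(s - 3)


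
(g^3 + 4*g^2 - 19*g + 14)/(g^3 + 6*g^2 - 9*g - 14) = (g - 1)/(g + 1)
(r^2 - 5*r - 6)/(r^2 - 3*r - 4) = (r - 6)/(r - 4)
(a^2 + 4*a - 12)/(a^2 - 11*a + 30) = (a^2 + 4*a - 12)/(a^2 - 11*a + 30)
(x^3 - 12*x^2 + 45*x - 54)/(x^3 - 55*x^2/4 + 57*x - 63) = 4*(x^2 - 6*x + 9)/(4*x^2 - 31*x + 42)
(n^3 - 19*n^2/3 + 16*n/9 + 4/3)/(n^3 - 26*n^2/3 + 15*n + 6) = (n - 2/3)/(n - 3)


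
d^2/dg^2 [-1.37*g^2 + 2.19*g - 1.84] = -2.74000000000000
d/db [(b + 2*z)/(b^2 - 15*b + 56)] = (b^2 - 15*b - (b + 2*z)*(2*b - 15) + 56)/(b^2 - 15*b + 56)^2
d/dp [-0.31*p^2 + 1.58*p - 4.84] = 1.58 - 0.62*p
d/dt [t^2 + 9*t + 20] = 2*t + 9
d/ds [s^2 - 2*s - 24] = 2*s - 2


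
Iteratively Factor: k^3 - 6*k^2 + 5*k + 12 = (k + 1)*(k^2 - 7*k + 12) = (k - 4)*(k + 1)*(k - 3)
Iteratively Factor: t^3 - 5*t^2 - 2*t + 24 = (t - 4)*(t^2 - t - 6) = (t - 4)*(t - 3)*(t + 2)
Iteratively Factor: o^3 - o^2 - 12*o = (o - 4)*(o^2 + 3*o) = o*(o - 4)*(o + 3)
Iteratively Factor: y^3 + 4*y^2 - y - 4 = (y + 1)*(y^2 + 3*y - 4) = (y + 1)*(y + 4)*(y - 1)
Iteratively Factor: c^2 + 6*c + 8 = (c + 4)*(c + 2)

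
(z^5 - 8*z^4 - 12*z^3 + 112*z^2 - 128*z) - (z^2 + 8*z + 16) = z^5 - 8*z^4 - 12*z^3 + 111*z^2 - 136*z - 16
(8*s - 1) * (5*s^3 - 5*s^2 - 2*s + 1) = 40*s^4 - 45*s^3 - 11*s^2 + 10*s - 1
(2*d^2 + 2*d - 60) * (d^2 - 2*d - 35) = 2*d^4 - 2*d^3 - 134*d^2 + 50*d + 2100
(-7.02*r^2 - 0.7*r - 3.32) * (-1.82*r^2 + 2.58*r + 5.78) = 12.7764*r^4 - 16.8376*r^3 - 36.3392*r^2 - 12.6116*r - 19.1896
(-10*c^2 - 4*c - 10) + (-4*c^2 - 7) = -14*c^2 - 4*c - 17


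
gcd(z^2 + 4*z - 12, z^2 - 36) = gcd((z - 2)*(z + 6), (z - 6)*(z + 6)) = z + 6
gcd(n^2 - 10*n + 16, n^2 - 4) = n - 2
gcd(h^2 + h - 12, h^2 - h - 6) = h - 3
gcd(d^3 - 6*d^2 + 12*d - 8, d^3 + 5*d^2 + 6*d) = 1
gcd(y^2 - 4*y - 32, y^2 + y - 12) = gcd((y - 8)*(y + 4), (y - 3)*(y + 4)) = y + 4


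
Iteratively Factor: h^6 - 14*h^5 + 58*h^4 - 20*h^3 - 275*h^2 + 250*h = (h - 1)*(h^5 - 13*h^4 + 45*h^3 + 25*h^2 - 250*h) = (h - 5)*(h - 1)*(h^4 - 8*h^3 + 5*h^2 + 50*h) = h*(h - 5)*(h - 1)*(h^3 - 8*h^2 + 5*h + 50) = h*(h - 5)^2*(h - 1)*(h^2 - 3*h - 10) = h*(h - 5)^2*(h - 1)*(h + 2)*(h - 5)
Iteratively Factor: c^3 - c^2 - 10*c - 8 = (c + 2)*(c^2 - 3*c - 4) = (c - 4)*(c + 2)*(c + 1)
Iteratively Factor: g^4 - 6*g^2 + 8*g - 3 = (g - 1)*(g^3 + g^2 - 5*g + 3) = (g - 1)^2*(g^2 + 2*g - 3) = (g - 1)^3*(g + 3)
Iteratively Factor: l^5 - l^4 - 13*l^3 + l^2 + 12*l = (l + 1)*(l^4 - 2*l^3 - 11*l^2 + 12*l) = (l - 1)*(l + 1)*(l^3 - l^2 - 12*l) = (l - 4)*(l - 1)*(l + 1)*(l^2 + 3*l) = (l - 4)*(l - 1)*(l + 1)*(l + 3)*(l)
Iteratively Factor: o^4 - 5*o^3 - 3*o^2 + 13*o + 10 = (o + 1)*(o^3 - 6*o^2 + 3*o + 10) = (o - 2)*(o + 1)*(o^2 - 4*o - 5) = (o - 5)*(o - 2)*(o + 1)*(o + 1)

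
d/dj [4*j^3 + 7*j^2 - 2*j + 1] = 12*j^2 + 14*j - 2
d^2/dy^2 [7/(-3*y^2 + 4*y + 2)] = 14*(-9*y^2 + 12*y + 4*(3*y - 2)^2 + 6)/(-3*y^2 + 4*y + 2)^3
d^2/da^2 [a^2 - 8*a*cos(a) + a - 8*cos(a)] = 8*a*cos(a) + 16*sin(a) + 8*cos(a) + 2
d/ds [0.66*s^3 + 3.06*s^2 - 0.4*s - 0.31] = 1.98*s^2 + 6.12*s - 0.4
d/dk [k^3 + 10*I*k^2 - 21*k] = 3*k^2 + 20*I*k - 21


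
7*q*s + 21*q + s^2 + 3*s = (7*q + s)*(s + 3)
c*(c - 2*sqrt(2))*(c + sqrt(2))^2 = c^4 - 6*c^2 - 4*sqrt(2)*c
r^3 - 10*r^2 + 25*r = r*(r - 5)^2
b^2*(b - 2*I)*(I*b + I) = I*b^4 + 2*b^3 + I*b^3 + 2*b^2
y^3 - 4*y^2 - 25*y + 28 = (y - 7)*(y - 1)*(y + 4)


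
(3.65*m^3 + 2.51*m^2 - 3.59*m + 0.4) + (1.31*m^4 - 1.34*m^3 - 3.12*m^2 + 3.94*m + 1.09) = 1.31*m^4 + 2.31*m^3 - 0.61*m^2 + 0.35*m + 1.49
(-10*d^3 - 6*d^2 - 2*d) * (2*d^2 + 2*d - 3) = -20*d^5 - 32*d^4 + 14*d^3 + 14*d^2 + 6*d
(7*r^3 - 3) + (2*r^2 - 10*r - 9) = 7*r^3 + 2*r^2 - 10*r - 12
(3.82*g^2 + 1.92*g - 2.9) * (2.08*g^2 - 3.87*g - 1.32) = 7.9456*g^4 - 10.7898*g^3 - 18.5048*g^2 + 8.6886*g + 3.828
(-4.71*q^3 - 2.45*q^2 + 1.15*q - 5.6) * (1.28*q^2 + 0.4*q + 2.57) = -6.0288*q^5 - 5.02*q^4 - 11.6127*q^3 - 13.0045*q^2 + 0.7155*q - 14.392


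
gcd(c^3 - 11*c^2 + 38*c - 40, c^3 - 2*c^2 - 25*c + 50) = c^2 - 7*c + 10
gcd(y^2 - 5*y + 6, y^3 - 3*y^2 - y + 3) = y - 3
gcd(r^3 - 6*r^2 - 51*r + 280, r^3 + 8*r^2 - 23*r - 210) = r^2 + 2*r - 35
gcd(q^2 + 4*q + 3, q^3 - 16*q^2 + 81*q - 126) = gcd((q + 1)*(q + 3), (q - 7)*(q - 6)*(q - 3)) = 1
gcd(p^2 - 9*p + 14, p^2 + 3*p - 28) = 1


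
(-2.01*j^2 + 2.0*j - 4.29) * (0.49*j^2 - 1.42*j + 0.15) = -0.9849*j^4 + 3.8342*j^3 - 5.2436*j^2 + 6.3918*j - 0.6435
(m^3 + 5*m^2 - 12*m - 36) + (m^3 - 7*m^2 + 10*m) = 2*m^3 - 2*m^2 - 2*m - 36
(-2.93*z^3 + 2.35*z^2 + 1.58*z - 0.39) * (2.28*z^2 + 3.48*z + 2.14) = -6.6804*z^5 - 4.8384*z^4 + 5.5102*z^3 + 9.6382*z^2 + 2.024*z - 0.8346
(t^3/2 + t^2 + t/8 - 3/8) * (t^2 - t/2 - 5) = t^5/2 + 3*t^4/4 - 23*t^3/8 - 87*t^2/16 - 7*t/16 + 15/8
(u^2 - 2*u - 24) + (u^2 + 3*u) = 2*u^2 + u - 24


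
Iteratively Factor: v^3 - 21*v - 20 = (v - 5)*(v^2 + 5*v + 4) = (v - 5)*(v + 1)*(v + 4)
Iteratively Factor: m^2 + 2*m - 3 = (m - 1)*(m + 3)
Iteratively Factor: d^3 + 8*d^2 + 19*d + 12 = (d + 4)*(d^2 + 4*d + 3) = (d + 1)*(d + 4)*(d + 3)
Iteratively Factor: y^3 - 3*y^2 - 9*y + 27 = (y - 3)*(y^2 - 9) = (y - 3)^2*(y + 3)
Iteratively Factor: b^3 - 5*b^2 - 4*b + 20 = (b - 5)*(b^2 - 4) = (b - 5)*(b - 2)*(b + 2)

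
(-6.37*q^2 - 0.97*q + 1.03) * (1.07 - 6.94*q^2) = 44.2078*q^4 + 6.7318*q^3 - 13.9641*q^2 - 1.0379*q + 1.1021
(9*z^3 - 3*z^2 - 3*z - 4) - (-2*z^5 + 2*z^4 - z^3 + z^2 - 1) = 2*z^5 - 2*z^4 + 10*z^3 - 4*z^2 - 3*z - 3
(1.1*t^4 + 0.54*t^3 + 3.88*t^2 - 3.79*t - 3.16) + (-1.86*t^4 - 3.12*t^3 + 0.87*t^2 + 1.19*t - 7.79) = -0.76*t^4 - 2.58*t^3 + 4.75*t^2 - 2.6*t - 10.95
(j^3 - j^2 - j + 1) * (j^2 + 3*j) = j^5 + 2*j^4 - 4*j^3 - 2*j^2 + 3*j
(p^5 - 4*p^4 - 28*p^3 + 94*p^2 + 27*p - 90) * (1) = p^5 - 4*p^4 - 28*p^3 + 94*p^2 + 27*p - 90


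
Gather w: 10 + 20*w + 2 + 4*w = 24*w + 12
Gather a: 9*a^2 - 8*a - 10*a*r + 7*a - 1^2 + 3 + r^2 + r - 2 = 9*a^2 + a*(-10*r - 1) + r^2 + r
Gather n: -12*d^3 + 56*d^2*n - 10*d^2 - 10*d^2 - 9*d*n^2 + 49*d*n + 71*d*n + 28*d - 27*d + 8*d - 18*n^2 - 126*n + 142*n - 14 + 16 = -12*d^3 - 20*d^2 + 9*d + n^2*(-9*d - 18) + n*(56*d^2 + 120*d + 16) + 2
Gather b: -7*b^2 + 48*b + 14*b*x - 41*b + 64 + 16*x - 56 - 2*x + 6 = -7*b^2 + b*(14*x + 7) + 14*x + 14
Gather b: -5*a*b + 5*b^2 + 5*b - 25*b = 5*b^2 + b*(-5*a - 20)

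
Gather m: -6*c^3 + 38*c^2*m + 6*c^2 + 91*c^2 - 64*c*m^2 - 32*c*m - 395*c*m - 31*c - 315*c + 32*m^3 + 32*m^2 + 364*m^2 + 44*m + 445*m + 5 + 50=-6*c^3 + 97*c^2 - 346*c + 32*m^3 + m^2*(396 - 64*c) + m*(38*c^2 - 427*c + 489) + 55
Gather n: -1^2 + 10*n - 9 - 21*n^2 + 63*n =-21*n^2 + 73*n - 10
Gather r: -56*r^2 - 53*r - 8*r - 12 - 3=-56*r^2 - 61*r - 15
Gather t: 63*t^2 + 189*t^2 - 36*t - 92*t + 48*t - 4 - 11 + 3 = 252*t^2 - 80*t - 12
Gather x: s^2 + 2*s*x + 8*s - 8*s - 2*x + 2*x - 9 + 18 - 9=s^2 + 2*s*x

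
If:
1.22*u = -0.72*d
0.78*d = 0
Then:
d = 0.00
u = 0.00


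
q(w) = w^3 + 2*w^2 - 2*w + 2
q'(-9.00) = 205.00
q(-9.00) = -547.00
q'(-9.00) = 205.00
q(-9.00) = -547.00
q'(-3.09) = 14.28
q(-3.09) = -2.23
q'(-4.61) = 43.32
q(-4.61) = -44.25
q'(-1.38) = -1.81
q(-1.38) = 5.94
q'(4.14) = 65.98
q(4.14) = 98.96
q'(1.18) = 6.90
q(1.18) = 4.07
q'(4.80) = 86.32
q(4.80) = 149.07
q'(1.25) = 7.69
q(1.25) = 4.58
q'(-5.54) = 67.91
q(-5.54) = -95.57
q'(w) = 3*w^2 + 4*w - 2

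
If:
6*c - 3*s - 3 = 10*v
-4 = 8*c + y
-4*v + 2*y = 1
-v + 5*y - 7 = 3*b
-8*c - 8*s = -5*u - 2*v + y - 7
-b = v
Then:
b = -3/8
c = -21/32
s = -57/16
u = -161/20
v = 3/8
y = 5/4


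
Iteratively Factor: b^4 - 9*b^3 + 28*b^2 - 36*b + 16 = (b - 2)*(b^3 - 7*b^2 + 14*b - 8) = (b - 2)^2*(b^2 - 5*b + 4) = (b - 2)^2*(b - 1)*(b - 4)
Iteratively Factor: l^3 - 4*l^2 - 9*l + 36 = (l + 3)*(l^2 - 7*l + 12) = (l - 3)*(l + 3)*(l - 4)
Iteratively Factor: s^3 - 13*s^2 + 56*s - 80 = (s - 4)*(s^2 - 9*s + 20) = (s - 5)*(s - 4)*(s - 4)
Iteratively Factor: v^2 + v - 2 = (v - 1)*(v + 2)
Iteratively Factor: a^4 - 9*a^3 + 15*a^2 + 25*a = (a - 5)*(a^3 - 4*a^2 - 5*a) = (a - 5)*(a + 1)*(a^2 - 5*a) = a*(a - 5)*(a + 1)*(a - 5)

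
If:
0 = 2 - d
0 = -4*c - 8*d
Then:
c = -4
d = 2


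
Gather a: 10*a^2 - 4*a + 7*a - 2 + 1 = 10*a^2 + 3*a - 1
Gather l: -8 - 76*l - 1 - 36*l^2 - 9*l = -36*l^2 - 85*l - 9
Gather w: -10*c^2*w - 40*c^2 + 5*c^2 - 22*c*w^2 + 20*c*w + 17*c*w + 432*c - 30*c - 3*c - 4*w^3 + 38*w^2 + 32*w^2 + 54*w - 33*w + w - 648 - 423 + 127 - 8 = -35*c^2 + 399*c - 4*w^3 + w^2*(70 - 22*c) + w*(-10*c^2 + 37*c + 22) - 952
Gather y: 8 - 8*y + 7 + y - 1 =14 - 7*y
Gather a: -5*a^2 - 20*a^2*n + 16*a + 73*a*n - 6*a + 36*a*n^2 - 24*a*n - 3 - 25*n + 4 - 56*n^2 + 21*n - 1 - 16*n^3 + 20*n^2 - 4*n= a^2*(-20*n - 5) + a*(36*n^2 + 49*n + 10) - 16*n^3 - 36*n^2 - 8*n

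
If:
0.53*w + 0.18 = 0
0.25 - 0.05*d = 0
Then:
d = 5.00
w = -0.34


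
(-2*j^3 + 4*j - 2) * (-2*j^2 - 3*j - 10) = 4*j^5 + 6*j^4 + 12*j^3 - 8*j^2 - 34*j + 20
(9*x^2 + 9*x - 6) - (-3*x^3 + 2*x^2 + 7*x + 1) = 3*x^3 + 7*x^2 + 2*x - 7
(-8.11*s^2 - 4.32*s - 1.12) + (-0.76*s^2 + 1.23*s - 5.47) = -8.87*s^2 - 3.09*s - 6.59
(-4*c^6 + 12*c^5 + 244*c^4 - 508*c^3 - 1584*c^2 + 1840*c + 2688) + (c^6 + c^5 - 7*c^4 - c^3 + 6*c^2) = -3*c^6 + 13*c^5 + 237*c^4 - 509*c^3 - 1578*c^2 + 1840*c + 2688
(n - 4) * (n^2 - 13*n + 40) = n^3 - 17*n^2 + 92*n - 160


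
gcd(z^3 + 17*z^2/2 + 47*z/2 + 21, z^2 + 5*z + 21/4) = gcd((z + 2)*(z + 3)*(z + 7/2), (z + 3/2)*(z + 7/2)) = z + 7/2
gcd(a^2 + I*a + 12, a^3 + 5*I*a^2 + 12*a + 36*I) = a - 3*I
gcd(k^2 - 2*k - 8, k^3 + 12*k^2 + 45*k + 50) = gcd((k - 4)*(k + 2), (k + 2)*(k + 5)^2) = k + 2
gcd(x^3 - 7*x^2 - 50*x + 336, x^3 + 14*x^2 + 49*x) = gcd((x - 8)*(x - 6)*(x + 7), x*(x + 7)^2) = x + 7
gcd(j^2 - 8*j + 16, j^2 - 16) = j - 4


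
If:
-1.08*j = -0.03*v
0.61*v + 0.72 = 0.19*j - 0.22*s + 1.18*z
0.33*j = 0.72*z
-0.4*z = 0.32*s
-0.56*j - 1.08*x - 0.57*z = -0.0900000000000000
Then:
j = -0.03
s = 0.02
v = -1.23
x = 0.11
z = -0.02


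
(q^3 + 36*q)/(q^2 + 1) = q*(q^2 + 36)/(q^2 + 1)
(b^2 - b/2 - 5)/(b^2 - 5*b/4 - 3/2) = 2*(-2*b^2 + b + 10)/(-4*b^2 + 5*b + 6)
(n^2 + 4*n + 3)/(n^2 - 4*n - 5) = (n + 3)/(n - 5)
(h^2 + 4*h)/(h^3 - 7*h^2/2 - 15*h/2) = 2*(h + 4)/(2*h^2 - 7*h - 15)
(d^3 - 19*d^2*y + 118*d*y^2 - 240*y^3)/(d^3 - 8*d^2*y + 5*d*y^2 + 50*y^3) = (-d^2 + 14*d*y - 48*y^2)/(-d^2 + 3*d*y + 10*y^2)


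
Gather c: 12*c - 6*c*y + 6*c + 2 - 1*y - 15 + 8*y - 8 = c*(18 - 6*y) + 7*y - 21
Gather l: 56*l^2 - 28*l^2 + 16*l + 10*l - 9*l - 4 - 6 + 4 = 28*l^2 + 17*l - 6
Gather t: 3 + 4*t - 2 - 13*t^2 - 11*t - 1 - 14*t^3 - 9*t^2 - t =-14*t^3 - 22*t^2 - 8*t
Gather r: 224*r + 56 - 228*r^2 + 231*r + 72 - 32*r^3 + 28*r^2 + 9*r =-32*r^3 - 200*r^2 + 464*r + 128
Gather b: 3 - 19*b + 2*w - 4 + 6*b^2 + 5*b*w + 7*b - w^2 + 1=6*b^2 + b*(5*w - 12) - w^2 + 2*w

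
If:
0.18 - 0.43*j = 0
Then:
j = 0.42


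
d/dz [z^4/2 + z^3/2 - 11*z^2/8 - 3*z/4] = 2*z^3 + 3*z^2/2 - 11*z/4 - 3/4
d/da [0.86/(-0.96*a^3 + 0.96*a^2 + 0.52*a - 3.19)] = (2.4768*a^2 - 1.6512*a - 0.4472)/(0.96*a^3 - 0.96*a^2 - 0.52*a + 3.19)^2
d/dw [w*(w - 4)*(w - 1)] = 3*w^2 - 10*w + 4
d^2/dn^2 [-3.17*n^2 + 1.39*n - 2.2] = -6.34000000000000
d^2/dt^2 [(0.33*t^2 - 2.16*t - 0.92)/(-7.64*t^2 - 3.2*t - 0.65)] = (268.292352*t^3 + 332.032872*t^2 + 70.5936*t + 0.439710000000002)/(445.943744*t^6 + 560.34816*t^5 + 348.52152*t^4 + 128.1152*t^3 + 29.6517*t^2 + 4.056*t + 0.274625)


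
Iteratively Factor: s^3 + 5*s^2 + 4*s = (s + 1)*(s^2 + 4*s) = s*(s + 1)*(s + 4)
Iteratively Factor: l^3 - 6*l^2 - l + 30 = (l - 5)*(l^2 - l - 6) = (l - 5)*(l + 2)*(l - 3)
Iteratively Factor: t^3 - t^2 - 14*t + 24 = (t - 3)*(t^2 + 2*t - 8) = (t - 3)*(t - 2)*(t + 4)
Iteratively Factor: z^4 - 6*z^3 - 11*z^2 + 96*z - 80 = (z - 4)*(z^3 - 2*z^2 - 19*z + 20) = (z - 4)*(z - 1)*(z^2 - z - 20) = (z - 5)*(z - 4)*(z - 1)*(z + 4)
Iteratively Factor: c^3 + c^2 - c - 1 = (c - 1)*(c^2 + 2*c + 1) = (c - 1)*(c + 1)*(c + 1)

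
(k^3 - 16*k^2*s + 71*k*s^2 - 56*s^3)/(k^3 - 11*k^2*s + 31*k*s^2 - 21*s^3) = (-k + 8*s)/(-k + 3*s)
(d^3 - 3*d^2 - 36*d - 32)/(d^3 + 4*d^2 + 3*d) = (d^2 - 4*d - 32)/(d*(d + 3))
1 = 1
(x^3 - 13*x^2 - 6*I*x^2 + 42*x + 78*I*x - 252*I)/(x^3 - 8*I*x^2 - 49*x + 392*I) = (x^2 - 6*x*(1 + I) + 36*I)/(x^2 + x*(7 - 8*I) - 56*I)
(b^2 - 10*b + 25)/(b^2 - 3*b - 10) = (b - 5)/(b + 2)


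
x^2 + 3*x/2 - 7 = (x - 2)*(x + 7/2)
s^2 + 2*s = s*(s + 2)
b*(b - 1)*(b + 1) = b^3 - b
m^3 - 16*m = m*(m - 4)*(m + 4)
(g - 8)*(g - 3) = g^2 - 11*g + 24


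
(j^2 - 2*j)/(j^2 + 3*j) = (j - 2)/(j + 3)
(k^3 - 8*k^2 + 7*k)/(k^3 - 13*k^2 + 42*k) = (k - 1)/(k - 6)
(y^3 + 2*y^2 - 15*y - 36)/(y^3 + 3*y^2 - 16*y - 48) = (y + 3)/(y + 4)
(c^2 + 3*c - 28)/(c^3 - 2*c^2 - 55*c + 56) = (c - 4)/(c^2 - 9*c + 8)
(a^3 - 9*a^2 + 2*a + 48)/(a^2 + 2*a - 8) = (a^3 - 9*a^2 + 2*a + 48)/(a^2 + 2*a - 8)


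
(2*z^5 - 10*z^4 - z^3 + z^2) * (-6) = -12*z^5 + 60*z^4 + 6*z^3 - 6*z^2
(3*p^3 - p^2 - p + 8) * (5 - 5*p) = -15*p^4 + 20*p^3 - 45*p + 40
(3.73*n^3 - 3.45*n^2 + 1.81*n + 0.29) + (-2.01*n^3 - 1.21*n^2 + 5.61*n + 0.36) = 1.72*n^3 - 4.66*n^2 + 7.42*n + 0.65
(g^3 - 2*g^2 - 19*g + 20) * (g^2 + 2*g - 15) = g^5 - 38*g^3 + 12*g^2 + 325*g - 300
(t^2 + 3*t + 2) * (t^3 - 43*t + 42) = t^5 + 3*t^4 - 41*t^3 - 87*t^2 + 40*t + 84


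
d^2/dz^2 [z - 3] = 0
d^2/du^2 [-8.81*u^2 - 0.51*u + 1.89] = -17.6200000000000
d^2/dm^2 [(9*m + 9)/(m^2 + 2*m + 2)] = 18*(3*(-m - 1)*(m^2 + 2*m + 2) + 4*(m + 1)^3)/(m^2 + 2*m + 2)^3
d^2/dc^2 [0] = 0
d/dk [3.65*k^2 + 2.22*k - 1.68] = 7.3*k + 2.22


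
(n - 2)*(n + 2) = n^2 - 4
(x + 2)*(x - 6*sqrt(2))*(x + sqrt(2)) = x^3 - 5*sqrt(2)*x^2 + 2*x^2 - 10*sqrt(2)*x - 12*x - 24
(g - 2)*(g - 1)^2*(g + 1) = g^4 - 3*g^3 + g^2 + 3*g - 2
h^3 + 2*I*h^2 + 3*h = h*(h - I)*(h + 3*I)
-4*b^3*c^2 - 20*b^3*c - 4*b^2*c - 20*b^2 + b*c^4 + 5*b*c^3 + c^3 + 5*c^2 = (-2*b + c)*(2*b + c)*(c + 5)*(b*c + 1)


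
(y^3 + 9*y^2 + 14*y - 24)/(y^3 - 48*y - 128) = (y^2 + 5*y - 6)/(y^2 - 4*y - 32)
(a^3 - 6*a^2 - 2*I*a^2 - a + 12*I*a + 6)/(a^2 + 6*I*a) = (a^3 - 2*a^2*(3 + I) + a*(-1 + 12*I) + 6)/(a*(a + 6*I))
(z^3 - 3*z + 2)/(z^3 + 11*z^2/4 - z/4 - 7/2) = 4*(z - 1)/(4*z + 7)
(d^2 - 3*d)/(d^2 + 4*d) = (d - 3)/(d + 4)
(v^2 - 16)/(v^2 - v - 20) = (v - 4)/(v - 5)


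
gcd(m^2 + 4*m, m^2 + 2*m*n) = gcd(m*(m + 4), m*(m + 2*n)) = m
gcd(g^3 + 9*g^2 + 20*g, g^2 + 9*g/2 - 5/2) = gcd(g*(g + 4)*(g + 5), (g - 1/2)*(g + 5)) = g + 5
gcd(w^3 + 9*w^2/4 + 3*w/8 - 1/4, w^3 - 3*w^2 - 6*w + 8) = w + 2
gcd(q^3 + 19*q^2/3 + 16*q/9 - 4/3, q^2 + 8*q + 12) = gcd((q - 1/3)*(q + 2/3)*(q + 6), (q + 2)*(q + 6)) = q + 6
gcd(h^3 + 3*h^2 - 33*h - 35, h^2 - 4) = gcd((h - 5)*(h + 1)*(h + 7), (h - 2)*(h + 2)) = 1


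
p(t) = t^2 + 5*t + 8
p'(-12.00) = -19.00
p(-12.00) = 92.00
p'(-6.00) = -7.00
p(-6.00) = 14.00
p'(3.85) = 12.70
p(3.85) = 42.07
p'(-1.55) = 1.90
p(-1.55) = 2.65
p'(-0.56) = 3.88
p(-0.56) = 5.51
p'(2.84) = 10.68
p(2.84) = 30.27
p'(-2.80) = -0.60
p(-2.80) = 1.84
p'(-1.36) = 2.28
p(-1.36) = 3.05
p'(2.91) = 10.82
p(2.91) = 31.02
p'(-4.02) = -3.04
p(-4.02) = 4.06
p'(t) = 2*t + 5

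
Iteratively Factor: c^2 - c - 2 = (c + 1)*(c - 2)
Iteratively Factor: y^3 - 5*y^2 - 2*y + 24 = (y - 4)*(y^2 - y - 6) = (y - 4)*(y - 3)*(y + 2)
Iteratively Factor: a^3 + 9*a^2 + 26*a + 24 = (a + 4)*(a^2 + 5*a + 6) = (a + 3)*(a + 4)*(a + 2)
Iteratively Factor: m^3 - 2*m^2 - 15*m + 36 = (m - 3)*(m^2 + m - 12) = (m - 3)^2*(m + 4)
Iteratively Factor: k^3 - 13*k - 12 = (k + 3)*(k^2 - 3*k - 4) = (k - 4)*(k + 3)*(k + 1)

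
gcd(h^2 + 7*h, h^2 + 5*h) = h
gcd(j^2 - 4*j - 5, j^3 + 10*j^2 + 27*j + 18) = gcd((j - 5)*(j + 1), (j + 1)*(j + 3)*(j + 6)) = j + 1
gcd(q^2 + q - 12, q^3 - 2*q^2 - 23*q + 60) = q - 3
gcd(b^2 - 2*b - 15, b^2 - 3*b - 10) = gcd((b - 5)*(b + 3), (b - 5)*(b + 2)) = b - 5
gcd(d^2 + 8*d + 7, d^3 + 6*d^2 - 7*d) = d + 7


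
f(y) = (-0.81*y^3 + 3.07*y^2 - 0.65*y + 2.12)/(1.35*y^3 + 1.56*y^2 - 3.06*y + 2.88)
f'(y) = (-4.05*y^2 - 3.12*y + 3.06)*(-0.81*y^3 + 3.07*y^2 - 0.65*y + 2.12)/(1.35*y^3 + 1.56*y^2 - 3.06*y + 2.88)^2 + (-2.43*y^2 + 6.14*y - 0.65)/(1.35*y^3 + 1.56*y^2 - 3.06*y + 2.88) = (4.44089209850063e-16*y^5 - 5.4081*y^4 + 6.7122*y^3 - 23.9646*y^2 + 11.0688*y + 4.6152)/(1.8225*y^6 + 4.212*y^5 - 5.8284*y^4 - 1.7712*y^3 + 18.3492*y^2 - 17.6256*y + 8.2944)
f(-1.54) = 2.10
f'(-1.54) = -3.07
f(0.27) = 0.98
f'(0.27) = 1.24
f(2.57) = 0.25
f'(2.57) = -0.31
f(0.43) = 1.20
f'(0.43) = 1.38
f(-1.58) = 2.23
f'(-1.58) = -3.36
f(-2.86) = -6.68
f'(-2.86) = -14.35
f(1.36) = 0.98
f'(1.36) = -1.05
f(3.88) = -0.02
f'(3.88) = -0.13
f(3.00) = 0.13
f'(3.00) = -0.22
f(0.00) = 0.74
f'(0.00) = 0.56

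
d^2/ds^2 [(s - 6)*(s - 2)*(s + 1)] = 6*s - 14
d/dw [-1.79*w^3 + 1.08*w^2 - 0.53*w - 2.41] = -5.37*w^2 + 2.16*w - 0.53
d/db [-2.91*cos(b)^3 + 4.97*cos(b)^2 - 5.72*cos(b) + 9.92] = (8.73*cos(b)^2 - 9.94*cos(b) + 5.72)*sin(b)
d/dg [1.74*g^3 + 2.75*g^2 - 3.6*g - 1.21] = 5.22*g^2 + 5.5*g - 3.6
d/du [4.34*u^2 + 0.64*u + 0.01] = 8.68*u + 0.64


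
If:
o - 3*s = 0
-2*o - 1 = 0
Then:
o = -1/2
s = -1/6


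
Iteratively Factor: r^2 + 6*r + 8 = (r + 4)*(r + 2)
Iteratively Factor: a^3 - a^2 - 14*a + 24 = (a - 3)*(a^2 + 2*a - 8) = (a - 3)*(a - 2)*(a + 4)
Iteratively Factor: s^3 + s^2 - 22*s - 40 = (s + 2)*(s^2 - s - 20) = (s - 5)*(s + 2)*(s + 4)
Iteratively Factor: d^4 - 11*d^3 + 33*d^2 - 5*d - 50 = (d - 5)*(d^3 - 6*d^2 + 3*d + 10) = (d - 5)*(d + 1)*(d^2 - 7*d + 10) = (d - 5)^2*(d + 1)*(d - 2)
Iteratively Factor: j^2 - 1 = (j + 1)*(j - 1)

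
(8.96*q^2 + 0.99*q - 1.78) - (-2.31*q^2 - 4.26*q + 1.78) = 11.27*q^2 + 5.25*q - 3.56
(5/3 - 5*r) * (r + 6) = -5*r^2 - 85*r/3 + 10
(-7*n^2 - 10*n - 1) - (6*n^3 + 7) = -6*n^3 - 7*n^2 - 10*n - 8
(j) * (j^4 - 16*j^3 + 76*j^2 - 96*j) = j^5 - 16*j^4 + 76*j^3 - 96*j^2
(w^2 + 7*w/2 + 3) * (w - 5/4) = w^3 + 9*w^2/4 - 11*w/8 - 15/4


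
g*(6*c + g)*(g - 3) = 6*c*g^2 - 18*c*g + g^3 - 3*g^2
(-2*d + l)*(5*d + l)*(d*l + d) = -10*d^3*l - 10*d^3 + 3*d^2*l^2 + 3*d^2*l + d*l^3 + d*l^2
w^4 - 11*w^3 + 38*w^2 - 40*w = w*(w - 5)*(w - 4)*(w - 2)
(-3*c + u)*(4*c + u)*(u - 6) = -12*c^2*u + 72*c^2 + c*u^2 - 6*c*u + u^3 - 6*u^2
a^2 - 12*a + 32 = (a - 8)*(a - 4)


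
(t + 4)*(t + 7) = t^2 + 11*t + 28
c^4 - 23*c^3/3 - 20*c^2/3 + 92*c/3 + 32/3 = (c - 8)*(c - 2)*(c + 1/3)*(c + 2)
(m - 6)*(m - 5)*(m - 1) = m^3 - 12*m^2 + 41*m - 30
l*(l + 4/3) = l^2 + 4*l/3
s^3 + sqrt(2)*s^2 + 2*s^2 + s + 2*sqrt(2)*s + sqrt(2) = (s + 1)^2*(s + sqrt(2))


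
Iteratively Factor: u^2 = (u)*(u)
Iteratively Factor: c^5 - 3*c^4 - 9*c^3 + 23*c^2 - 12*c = (c - 1)*(c^4 - 2*c^3 - 11*c^2 + 12*c) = (c - 4)*(c - 1)*(c^3 + 2*c^2 - 3*c) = c*(c - 4)*(c - 1)*(c^2 + 2*c - 3) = c*(c - 4)*(c - 1)^2*(c + 3)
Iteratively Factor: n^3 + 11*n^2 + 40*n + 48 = (n + 3)*(n^2 + 8*n + 16) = (n + 3)*(n + 4)*(n + 4)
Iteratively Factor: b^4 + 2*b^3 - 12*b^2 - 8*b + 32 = (b - 2)*(b^3 + 4*b^2 - 4*b - 16) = (b - 2)*(b + 2)*(b^2 + 2*b - 8) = (b - 2)*(b + 2)*(b + 4)*(b - 2)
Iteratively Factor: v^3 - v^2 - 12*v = (v + 3)*(v^2 - 4*v) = (v - 4)*(v + 3)*(v)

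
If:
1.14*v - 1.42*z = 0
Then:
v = 1.24561403508772*z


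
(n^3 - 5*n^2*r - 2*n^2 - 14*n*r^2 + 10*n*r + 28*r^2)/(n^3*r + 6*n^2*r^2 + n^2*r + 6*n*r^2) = (n^3 - 5*n^2*r - 2*n^2 - 14*n*r^2 + 10*n*r + 28*r^2)/(n*r*(n^2 + 6*n*r + n + 6*r))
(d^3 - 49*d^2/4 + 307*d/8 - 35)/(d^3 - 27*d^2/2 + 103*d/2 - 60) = (d - 7/4)/(d - 3)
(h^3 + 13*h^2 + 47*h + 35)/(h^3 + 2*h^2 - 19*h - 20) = (h + 7)/(h - 4)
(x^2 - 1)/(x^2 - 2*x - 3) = (x - 1)/(x - 3)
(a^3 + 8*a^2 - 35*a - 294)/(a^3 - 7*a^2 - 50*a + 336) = (a + 7)/(a - 8)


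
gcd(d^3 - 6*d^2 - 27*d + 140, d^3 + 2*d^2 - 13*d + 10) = d + 5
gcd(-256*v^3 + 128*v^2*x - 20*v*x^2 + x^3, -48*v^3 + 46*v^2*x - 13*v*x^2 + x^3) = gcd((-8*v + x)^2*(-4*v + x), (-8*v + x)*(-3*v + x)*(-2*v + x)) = -8*v + x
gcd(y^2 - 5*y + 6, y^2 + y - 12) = y - 3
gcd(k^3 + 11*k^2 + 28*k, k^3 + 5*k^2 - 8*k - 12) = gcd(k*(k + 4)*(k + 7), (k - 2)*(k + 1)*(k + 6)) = 1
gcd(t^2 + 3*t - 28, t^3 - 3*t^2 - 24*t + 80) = t - 4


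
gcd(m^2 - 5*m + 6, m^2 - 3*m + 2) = m - 2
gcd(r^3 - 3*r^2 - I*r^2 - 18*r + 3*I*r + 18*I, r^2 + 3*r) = r + 3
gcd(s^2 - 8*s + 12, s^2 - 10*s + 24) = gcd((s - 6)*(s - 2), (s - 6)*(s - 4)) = s - 6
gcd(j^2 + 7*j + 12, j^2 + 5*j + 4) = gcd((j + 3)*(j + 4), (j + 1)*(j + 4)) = j + 4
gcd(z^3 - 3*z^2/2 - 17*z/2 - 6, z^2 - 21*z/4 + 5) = z - 4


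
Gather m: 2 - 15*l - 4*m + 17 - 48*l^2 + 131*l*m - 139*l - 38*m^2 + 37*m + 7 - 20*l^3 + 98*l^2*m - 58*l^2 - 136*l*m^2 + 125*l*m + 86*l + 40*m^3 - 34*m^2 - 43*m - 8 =-20*l^3 - 106*l^2 - 68*l + 40*m^3 + m^2*(-136*l - 72) + m*(98*l^2 + 256*l - 10) + 18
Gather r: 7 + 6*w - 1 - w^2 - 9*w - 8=-w^2 - 3*w - 2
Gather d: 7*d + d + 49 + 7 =8*d + 56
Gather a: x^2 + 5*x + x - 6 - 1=x^2 + 6*x - 7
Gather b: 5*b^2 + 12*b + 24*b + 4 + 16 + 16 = 5*b^2 + 36*b + 36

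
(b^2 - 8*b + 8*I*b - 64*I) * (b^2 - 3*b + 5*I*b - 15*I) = b^4 - 11*b^3 + 13*I*b^3 - 16*b^2 - 143*I*b^2 + 440*b + 312*I*b - 960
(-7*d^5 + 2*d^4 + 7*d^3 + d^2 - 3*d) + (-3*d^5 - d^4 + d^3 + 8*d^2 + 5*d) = -10*d^5 + d^4 + 8*d^3 + 9*d^2 + 2*d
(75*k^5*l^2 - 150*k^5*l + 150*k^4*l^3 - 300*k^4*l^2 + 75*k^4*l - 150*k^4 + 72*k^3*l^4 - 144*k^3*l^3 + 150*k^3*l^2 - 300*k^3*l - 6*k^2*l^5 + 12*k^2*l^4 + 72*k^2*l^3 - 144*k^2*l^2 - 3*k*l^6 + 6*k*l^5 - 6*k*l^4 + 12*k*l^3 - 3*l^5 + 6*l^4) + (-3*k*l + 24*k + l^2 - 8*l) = 75*k^5*l^2 - 150*k^5*l + 150*k^4*l^3 - 300*k^4*l^2 + 75*k^4*l - 150*k^4 + 72*k^3*l^4 - 144*k^3*l^3 + 150*k^3*l^2 - 300*k^3*l - 6*k^2*l^5 + 12*k^2*l^4 + 72*k^2*l^3 - 144*k^2*l^2 - 3*k*l^6 + 6*k*l^5 - 6*k*l^4 + 12*k*l^3 - 3*k*l + 24*k - 3*l^5 + 6*l^4 + l^2 - 8*l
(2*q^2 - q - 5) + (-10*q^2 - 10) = -8*q^2 - q - 15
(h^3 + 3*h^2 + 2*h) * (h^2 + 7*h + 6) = h^5 + 10*h^4 + 29*h^3 + 32*h^2 + 12*h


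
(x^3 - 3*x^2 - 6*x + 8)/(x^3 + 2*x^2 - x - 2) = (x - 4)/(x + 1)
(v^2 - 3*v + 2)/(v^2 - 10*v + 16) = (v - 1)/(v - 8)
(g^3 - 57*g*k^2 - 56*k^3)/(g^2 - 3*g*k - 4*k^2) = (g^2 - g*k - 56*k^2)/(g - 4*k)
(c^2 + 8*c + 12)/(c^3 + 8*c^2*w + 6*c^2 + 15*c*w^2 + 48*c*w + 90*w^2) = (c + 2)/(c^2 + 8*c*w + 15*w^2)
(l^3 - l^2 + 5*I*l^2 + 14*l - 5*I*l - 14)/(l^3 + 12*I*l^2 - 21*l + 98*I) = (l - 1)/(l + 7*I)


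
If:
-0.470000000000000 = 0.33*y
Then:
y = -1.42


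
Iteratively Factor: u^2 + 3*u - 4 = (u - 1)*(u + 4)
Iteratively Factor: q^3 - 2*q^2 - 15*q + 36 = (q - 3)*(q^2 + q - 12) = (q - 3)*(q + 4)*(q - 3)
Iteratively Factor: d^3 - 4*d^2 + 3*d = (d - 3)*(d^2 - d) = d*(d - 3)*(d - 1)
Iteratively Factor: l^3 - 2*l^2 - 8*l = (l + 2)*(l^2 - 4*l) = l*(l + 2)*(l - 4)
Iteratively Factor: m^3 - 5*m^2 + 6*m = (m - 2)*(m^2 - 3*m) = (m - 3)*(m - 2)*(m)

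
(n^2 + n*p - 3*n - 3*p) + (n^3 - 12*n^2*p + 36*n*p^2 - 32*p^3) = n^3 - 12*n^2*p + n^2 + 36*n*p^2 + n*p - 3*n - 32*p^3 - 3*p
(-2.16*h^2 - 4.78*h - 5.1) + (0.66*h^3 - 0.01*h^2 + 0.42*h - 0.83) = 0.66*h^3 - 2.17*h^2 - 4.36*h - 5.93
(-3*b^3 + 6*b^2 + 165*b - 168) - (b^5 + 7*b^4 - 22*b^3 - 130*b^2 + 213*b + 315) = -b^5 - 7*b^4 + 19*b^3 + 136*b^2 - 48*b - 483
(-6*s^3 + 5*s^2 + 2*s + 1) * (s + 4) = -6*s^4 - 19*s^3 + 22*s^2 + 9*s + 4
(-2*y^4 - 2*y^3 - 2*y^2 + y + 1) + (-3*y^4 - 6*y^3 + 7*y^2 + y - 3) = -5*y^4 - 8*y^3 + 5*y^2 + 2*y - 2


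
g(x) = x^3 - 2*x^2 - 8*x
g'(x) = 3*x^2 - 4*x - 8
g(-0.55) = 3.63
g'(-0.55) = -4.89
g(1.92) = -15.65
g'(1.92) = -4.62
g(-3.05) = -22.58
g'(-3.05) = 32.11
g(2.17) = -16.56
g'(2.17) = -2.55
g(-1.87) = 1.43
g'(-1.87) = 9.97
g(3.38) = -11.27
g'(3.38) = 12.75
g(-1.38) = 4.60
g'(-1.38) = 3.23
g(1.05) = -9.45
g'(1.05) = -8.89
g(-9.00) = -819.00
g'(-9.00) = 271.00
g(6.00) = 96.00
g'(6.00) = 76.00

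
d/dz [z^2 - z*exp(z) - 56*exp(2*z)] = -z*exp(z) + 2*z - 112*exp(2*z) - exp(z)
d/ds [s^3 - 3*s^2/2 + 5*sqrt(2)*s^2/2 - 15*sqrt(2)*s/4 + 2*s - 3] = 3*s^2 - 3*s + 5*sqrt(2)*s - 15*sqrt(2)/4 + 2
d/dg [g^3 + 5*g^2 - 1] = g*(3*g + 10)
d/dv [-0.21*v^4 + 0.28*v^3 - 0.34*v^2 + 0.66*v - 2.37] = -0.84*v^3 + 0.84*v^2 - 0.68*v + 0.66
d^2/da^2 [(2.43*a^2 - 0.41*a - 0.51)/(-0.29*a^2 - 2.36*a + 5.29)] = (3.395146*a^3 - 22.109832*a^2 + 5.86814999999999*a - 118.519744)/(0.024389*a^6 + 0.595428*a^5 + 3.510885*a^4 - 8.5786*a^3 - 64.043385*a^2 + 198.127428*a - 148.035889)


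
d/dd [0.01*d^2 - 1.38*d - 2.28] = 0.02*d - 1.38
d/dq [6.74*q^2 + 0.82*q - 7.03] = 13.48*q + 0.82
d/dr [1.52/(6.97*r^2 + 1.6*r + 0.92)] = (-21.1888*r - 2.432)/(6.97*r^2 + 1.6*r + 0.92)^2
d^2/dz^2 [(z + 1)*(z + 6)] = 2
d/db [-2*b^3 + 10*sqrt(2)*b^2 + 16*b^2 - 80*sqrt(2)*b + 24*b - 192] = -6*b^2 + 20*sqrt(2)*b + 32*b - 80*sqrt(2) + 24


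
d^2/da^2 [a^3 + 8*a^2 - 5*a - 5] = 6*a + 16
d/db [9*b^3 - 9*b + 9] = 27*b^2 - 9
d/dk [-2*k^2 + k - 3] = 1 - 4*k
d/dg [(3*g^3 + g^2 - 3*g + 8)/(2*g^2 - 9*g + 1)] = 3*(2*g^4 - 18*g^3 + 2*g^2 - 10*g + 23)/(4*g^4 - 36*g^3 + 85*g^2 - 18*g + 1)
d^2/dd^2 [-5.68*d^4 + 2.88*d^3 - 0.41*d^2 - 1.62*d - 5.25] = -68.16*d^2 + 17.28*d - 0.82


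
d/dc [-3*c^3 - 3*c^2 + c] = -9*c^2 - 6*c + 1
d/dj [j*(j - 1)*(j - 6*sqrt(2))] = 3*j^2 - 12*sqrt(2)*j - 2*j + 6*sqrt(2)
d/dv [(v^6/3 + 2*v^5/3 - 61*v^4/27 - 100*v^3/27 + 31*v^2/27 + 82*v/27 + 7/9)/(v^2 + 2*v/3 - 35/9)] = 4*(81*v^7 + 189*v^6 - 639*v^5 - 1287*v^4 + 1835*v^3 + 2487*v^2 - 637*v - 749)/(3*(81*v^4 + 108*v^3 - 594*v^2 - 420*v + 1225))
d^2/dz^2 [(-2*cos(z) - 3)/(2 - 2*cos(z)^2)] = (-22*cos(z) + 24*cos(2*z) + 21*cos(3*z) + 12*cos(4*z) + cos(5*z) - 36)/(16*sin(z)^6)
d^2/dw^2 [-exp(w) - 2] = -exp(w)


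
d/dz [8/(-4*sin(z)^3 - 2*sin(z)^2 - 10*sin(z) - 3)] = 16*(6*sin(z)^2 + 2*sin(z) + 5)*cos(z)/(-13*sin(z) + sin(3*z) + cos(2*z) - 4)^2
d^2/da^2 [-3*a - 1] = 0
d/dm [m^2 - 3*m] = 2*m - 3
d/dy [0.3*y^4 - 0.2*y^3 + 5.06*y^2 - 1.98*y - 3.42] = 1.2*y^3 - 0.6*y^2 + 10.12*y - 1.98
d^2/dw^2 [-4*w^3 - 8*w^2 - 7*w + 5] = -24*w - 16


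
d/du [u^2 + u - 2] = 2*u + 1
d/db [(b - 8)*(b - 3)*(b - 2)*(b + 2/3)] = 4*b^3 - 37*b^2 + 224*b/3 - 52/3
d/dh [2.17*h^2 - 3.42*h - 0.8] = 4.34*h - 3.42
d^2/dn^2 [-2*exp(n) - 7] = -2*exp(n)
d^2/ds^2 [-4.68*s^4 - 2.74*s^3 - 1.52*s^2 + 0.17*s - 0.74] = -56.16*s^2 - 16.44*s - 3.04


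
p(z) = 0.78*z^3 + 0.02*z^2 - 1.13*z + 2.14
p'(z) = 2.34*z^2 + 0.04*z - 1.13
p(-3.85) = -37.73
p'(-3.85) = 33.40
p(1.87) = 5.20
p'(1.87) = 7.13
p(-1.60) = 0.80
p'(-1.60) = 4.80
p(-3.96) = -41.51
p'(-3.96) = 35.41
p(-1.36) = 1.75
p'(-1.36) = 3.14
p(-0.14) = 2.30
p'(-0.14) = -1.09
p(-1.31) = 1.90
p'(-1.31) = 2.83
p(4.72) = 79.27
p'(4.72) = 51.19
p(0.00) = 2.14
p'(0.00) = -1.13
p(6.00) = 164.56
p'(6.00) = 83.35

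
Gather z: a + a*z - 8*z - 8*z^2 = a - 8*z^2 + z*(a - 8)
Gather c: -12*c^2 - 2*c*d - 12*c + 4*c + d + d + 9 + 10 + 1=-12*c^2 + c*(-2*d - 8) + 2*d + 20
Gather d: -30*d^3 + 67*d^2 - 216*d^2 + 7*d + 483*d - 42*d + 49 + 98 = -30*d^3 - 149*d^2 + 448*d + 147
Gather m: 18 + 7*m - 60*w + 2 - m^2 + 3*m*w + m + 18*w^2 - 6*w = -m^2 + m*(3*w + 8) + 18*w^2 - 66*w + 20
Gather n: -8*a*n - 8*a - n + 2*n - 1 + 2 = -8*a + n*(1 - 8*a) + 1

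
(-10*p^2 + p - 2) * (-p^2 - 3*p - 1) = 10*p^4 + 29*p^3 + 9*p^2 + 5*p + 2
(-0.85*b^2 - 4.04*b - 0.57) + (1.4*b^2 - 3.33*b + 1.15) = 0.55*b^2 - 7.37*b + 0.58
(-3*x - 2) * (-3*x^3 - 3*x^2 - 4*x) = 9*x^4 + 15*x^3 + 18*x^2 + 8*x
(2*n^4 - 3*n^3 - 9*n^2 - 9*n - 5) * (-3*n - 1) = -6*n^5 + 7*n^4 + 30*n^3 + 36*n^2 + 24*n + 5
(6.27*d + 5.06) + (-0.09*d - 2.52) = 6.18*d + 2.54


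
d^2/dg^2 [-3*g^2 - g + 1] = -6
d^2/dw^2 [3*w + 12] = 0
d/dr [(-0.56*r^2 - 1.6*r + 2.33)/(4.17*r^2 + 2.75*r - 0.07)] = (5.132*r^2 - 19.3538*r - 6.2955)/(17.3889*r^4 + 22.935*r^3 + 6.9787*r^2 - 0.385*r + 0.0049)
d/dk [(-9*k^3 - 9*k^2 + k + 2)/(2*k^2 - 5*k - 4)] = (-18*k^4 + 90*k^3 + 151*k^2 + 64*k + 6)/(4*k^4 - 20*k^3 + 9*k^2 + 40*k + 16)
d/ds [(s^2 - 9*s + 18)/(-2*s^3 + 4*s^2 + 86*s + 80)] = (s^4 - 18*s^3 + 115*s^2 + 8*s - 1134)/(2*(s^6 - 4*s^5 - 82*s^4 + 92*s^3 + 2009*s^2 + 3440*s + 1600))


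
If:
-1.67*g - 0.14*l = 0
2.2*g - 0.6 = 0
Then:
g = 0.27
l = -3.25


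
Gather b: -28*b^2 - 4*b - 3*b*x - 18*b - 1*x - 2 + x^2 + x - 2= -28*b^2 + b*(-3*x - 22) + x^2 - 4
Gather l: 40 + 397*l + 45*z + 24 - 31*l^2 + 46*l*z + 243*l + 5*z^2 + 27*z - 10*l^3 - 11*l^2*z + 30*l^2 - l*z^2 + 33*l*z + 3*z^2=-10*l^3 + l^2*(-11*z - 1) + l*(-z^2 + 79*z + 640) + 8*z^2 + 72*z + 64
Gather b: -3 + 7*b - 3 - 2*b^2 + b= -2*b^2 + 8*b - 6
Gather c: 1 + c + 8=c + 9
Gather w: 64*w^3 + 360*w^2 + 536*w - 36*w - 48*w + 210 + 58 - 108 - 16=64*w^3 + 360*w^2 + 452*w + 144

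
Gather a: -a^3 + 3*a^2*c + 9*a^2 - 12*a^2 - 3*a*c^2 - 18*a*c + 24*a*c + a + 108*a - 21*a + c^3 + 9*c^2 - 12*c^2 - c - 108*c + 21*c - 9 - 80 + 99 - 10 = -a^3 + a^2*(3*c - 3) + a*(-3*c^2 + 6*c + 88) + c^3 - 3*c^2 - 88*c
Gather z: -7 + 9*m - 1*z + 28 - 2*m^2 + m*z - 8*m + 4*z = -2*m^2 + m + z*(m + 3) + 21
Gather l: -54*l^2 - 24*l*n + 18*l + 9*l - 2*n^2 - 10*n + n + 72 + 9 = -54*l^2 + l*(27 - 24*n) - 2*n^2 - 9*n + 81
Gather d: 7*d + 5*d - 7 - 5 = 12*d - 12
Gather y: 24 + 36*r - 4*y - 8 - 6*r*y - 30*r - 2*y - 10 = 6*r + y*(-6*r - 6) + 6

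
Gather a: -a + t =-a + t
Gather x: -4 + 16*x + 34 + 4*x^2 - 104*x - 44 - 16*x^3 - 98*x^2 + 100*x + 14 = -16*x^3 - 94*x^2 + 12*x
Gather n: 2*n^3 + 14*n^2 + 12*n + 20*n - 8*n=2*n^3 + 14*n^2 + 24*n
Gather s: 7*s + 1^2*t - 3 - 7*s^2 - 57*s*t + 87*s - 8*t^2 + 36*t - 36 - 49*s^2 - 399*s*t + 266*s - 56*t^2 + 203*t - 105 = -56*s^2 + s*(360 - 456*t) - 64*t^2 + 240*t - 144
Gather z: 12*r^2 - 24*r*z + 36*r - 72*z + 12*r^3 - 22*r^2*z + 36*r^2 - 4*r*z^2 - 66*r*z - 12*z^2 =12*r^3 + 48*r^2 + 36*r + z^2*(-4*r - 12) + z*(-22*r^2 - 90*r - 72)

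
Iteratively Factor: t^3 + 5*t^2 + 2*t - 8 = (t - 1)*(t^2 + 6*t + 8) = (t - 1)*(t + 2)*(t + 4)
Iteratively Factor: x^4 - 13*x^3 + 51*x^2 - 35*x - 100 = (x - 4)*(x^3 - 9*x^2 + 15*x + 25) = (x - 5)*(x - 4)*(x^2 - 4*x - 5) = (x - 5)^2*(x - 4)*(x + 1)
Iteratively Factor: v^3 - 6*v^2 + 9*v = (v - 3)*(v^2 - 3*v) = v*(v - 3)*(v - 3)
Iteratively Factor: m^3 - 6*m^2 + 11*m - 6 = (m - 2)*(m^2 - 4*m + 3) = (m - 3)*(m - 2)*(m - 1)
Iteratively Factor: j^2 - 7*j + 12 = (j - 3)*(j - 4)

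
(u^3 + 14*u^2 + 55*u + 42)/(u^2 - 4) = (u^3 + 14*u^2 + 55*u + 42)/(u^2 - 4)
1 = 1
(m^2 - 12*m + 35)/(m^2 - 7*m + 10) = (m - 7)/(m - 2)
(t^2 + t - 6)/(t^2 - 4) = (t + 3)/(t + 2)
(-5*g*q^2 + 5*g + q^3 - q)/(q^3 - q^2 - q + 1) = (-5*g + q)/(q - 1)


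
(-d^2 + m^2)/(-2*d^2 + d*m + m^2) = (d + m)/(2*d + m)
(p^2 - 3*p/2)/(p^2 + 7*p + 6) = p*(2*p - 3)/(2*(p^2 + 7*p + 6))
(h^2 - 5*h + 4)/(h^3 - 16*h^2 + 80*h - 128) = (h - 1)/(h^2 - 12*h + 32)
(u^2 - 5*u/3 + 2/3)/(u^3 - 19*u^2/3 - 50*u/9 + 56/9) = 3*(u - 1)/(3*u^2 - 17*u - 28)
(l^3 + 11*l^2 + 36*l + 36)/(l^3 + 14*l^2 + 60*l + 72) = (l + 3)/(l + 6)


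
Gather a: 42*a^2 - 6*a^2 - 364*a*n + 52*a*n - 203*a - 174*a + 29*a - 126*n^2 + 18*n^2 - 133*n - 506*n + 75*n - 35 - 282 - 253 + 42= 36*a^2 + a*(-312*n - 348) - 108*n^2 - 564*n - 528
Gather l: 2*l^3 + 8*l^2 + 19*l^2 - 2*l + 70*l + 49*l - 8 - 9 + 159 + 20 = 2*l^3 + 27*l^2 + 117*l + 162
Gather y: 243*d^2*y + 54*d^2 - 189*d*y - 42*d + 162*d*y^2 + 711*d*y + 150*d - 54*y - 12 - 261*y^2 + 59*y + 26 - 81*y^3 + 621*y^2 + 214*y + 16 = 54*d^2 + 108*d - 81*y^3 + y^2*(162*d + 360) + y*(243*d^2 + 522*d + 219) + 30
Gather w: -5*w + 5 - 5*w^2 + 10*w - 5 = -5*w^2 + 5*w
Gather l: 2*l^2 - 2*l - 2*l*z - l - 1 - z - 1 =2*l^2 + l*(-2*z - 3) - z - 2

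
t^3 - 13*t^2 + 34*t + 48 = (t - 8)*(t - 6)*(t + 1)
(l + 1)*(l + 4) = l^2 + 5*l + 4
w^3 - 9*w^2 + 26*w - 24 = (w - 4)*(w - 3)*(w - 2)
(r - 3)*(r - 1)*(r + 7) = r^3 + 3*r^2 - 25*r + 21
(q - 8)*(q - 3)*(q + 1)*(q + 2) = q^4 - 8*q^3 - 7*q^2 + 50*q + 48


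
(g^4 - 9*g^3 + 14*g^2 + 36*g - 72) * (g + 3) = g^5 - 6*g^4 - 13*g^3 + 78*g^2 + 36*g - 216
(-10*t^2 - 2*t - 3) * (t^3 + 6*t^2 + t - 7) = -10*t^5 - 62*t^4 - 25*t^3 + 50*t^2 + 11*t + 21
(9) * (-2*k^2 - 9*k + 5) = -18*k^2 - 81*k + 45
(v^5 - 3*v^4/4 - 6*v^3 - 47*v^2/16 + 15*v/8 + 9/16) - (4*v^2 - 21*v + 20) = v^5 - 3*v^4/4 - 6*v^3 - 111*v^2/16 + 183*v/8 - 311/16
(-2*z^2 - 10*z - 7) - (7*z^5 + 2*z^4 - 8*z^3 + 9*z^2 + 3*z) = -7*z^5 - 2*z^4 + 8*z^3 - 11*z^2 - 13*z - 7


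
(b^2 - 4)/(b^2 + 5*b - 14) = (b + 2)/(b + 7)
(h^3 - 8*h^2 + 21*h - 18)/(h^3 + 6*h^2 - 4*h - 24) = (h^2 - 6*h + 9)/(h^2 + 8*h + 12)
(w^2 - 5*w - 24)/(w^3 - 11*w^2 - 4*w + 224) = (w + 3)/(w^2 - 3*w - 28)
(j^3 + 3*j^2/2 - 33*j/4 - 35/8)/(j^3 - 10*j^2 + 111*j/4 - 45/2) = (4*j^2 + 16*j + 7)/(2*(2*j^2 - 15*j + 18))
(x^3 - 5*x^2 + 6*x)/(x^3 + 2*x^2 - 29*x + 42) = x/(x + 7)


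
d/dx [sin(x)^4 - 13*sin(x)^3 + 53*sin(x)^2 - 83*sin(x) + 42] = (4*sin(x)^3 - 39*sin(x)^2 + 106*sin(x) - 83)*cos(x)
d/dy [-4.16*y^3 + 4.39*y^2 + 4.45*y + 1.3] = -12.48*y^2 + 8.78*y + 4.45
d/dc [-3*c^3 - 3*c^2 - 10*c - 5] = -9*c^2 - 6*c - 10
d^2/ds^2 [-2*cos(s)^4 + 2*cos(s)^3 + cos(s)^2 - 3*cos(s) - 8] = 3*cos(s)/2 + 8*cos(2*s)^2 + 2*cos(2*s) - 9*cos(3*s)/2 - 4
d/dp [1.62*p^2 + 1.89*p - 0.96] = 3.24*p + 1.89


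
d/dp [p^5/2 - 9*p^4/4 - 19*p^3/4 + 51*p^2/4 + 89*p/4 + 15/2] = 5*p^4/2 - 9*p^3 - 57*p^2/4 + 51*p/2 + 89/4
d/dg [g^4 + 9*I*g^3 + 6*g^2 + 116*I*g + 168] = 4*g^3 + 27*I*g^2 + 12*g + 116*I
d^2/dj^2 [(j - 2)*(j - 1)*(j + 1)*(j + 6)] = 12*j^2 + 24*j - 26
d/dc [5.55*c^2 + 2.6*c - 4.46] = 11.1*c + 2.6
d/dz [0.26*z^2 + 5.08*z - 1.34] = 0.52*z + 5.08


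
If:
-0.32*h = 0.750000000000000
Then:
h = -2.34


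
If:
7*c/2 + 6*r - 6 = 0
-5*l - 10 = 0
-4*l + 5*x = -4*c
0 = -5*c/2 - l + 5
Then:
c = 14/5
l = -2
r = -19/30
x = -96/25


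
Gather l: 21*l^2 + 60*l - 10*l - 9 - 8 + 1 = 21*l^2 + 50*l - 16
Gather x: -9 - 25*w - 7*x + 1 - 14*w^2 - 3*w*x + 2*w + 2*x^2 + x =-14*w^2 - 23*w + 2*x^2 + x*(-3*w - 6) - 8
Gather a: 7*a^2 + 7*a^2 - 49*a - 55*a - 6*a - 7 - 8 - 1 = 14*a^2 - 110*a - 16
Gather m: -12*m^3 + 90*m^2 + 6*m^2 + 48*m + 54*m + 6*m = -12*m^3 + 96*m^2 + 108*m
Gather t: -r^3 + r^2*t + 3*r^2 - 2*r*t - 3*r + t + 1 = -r^3 + 3*r^2 - 3*r + t*(r^2 - 2*r + 1) + 1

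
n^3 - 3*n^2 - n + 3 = (n - 3)*(n - 1)*(n + 1)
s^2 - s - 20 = (s - 5)*(s + 4)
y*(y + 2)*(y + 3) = y^3 + 5*y^2 + 6*y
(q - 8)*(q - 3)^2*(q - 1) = q^4 - 15*q^3 + 71*q^2 - 129*q + 72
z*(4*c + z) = 4*c*z + z^2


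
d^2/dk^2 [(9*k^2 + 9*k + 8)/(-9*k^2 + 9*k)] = 4*(-9*k^3 - 12*k^2 + 12*k - 4)/(9*k^3*(k^3 - 3*k^2 + 3*k - 1))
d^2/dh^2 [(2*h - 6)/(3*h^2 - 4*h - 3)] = 4*((13 - 9*h)*(-3*h^2 + 4*h + 3) - 4*(h - 3)*(3*h - 2)^2)/(-3*h^2 + 4*h + 3)^3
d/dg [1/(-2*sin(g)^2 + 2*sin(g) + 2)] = (2*sin(g) - 1)*cos(g)/(2*(sin(g) + cos(g)^2)^2)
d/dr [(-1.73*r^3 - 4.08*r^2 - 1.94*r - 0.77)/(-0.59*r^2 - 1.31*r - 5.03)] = (1.0207*r^4 + 4.5326*r^3 + 30.3059*r^2 + 40.1362*r + 8.7495)/(0.3481*r^4 + 1.5458*r^3 + 7.6515*r^2 + 13.1786*r + 25.3009)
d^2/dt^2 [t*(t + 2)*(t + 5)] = 6*t + 14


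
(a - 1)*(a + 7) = a^2 + 6*a - 7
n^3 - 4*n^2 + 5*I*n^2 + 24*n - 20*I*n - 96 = (n - 4)*(n - 3*I)*(n + 8*I)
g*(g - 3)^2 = g^3 - 6*g^2 + 9*g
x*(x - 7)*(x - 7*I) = x^3 - 7*x^2 - 7*I*x^2 + 49*I*x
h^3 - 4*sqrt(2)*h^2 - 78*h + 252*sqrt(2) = (h - 7*sqrt(2))*(h - 3*sqrt(2))*(h + 6*sqrt(2))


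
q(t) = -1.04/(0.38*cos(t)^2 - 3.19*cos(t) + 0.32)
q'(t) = -1.04*(0.76*sin(t)*cos(t) - 3.19*sin(t))/(0.38*cos(t)^2 - 3.19*cos(t) + 0.32)^2 = (3.3176 - 0.7904*cos(t))*sin(t)/(0.38*cos(t)^2 - 3.19*cos(t) + 0.32)^2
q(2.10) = -0.51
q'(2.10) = 0.78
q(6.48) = 0.43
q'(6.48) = 0.08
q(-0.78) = 0.59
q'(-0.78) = -0.63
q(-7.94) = -1.74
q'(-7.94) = -9.47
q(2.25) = -0.42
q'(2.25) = 0.48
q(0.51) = 0.48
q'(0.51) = 0.27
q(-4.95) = 2.54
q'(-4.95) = 18.12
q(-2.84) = -0.28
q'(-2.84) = -0.09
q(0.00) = 0.42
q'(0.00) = 0.00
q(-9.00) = -0.29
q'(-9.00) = -0.13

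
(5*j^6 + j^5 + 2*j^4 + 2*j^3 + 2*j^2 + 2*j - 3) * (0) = 0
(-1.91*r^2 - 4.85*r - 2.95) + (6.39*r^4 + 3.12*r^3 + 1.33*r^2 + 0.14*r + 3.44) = 6.39*r^4 + 3.12*r^3 - 0.58*r^2 - 4.71*r + 0.49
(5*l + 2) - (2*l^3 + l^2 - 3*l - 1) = -2*l^3 - l^2 + 8*l + 3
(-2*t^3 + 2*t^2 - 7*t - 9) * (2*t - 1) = -4*t^4 + 6*t^3 - 16*t^2 - 11*t + 9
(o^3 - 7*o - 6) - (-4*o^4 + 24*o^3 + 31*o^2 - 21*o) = 4*o^4 - 23*o^3 - 31*o^2 + 14*o - 6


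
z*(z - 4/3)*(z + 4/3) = z^3 - 16*z/9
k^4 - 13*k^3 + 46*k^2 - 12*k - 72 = (k - 6)^2*(k - 2)*(k + 1)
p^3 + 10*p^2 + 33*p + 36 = (p + 3)^2*(p + 4)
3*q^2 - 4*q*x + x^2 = (-3*q + x)*(-q + x)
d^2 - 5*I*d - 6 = (d - 3*I)*(d - 2*I)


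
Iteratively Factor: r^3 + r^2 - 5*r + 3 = (r + 3)*(r^2 - 2*r + 1) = (r - 1)*(r + 3)*(r - 1)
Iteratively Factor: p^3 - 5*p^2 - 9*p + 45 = (p - 3)*(p^2 - 2*p - 15) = (p - 3)*(p + 3)*(p - 5)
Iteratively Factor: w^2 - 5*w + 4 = (w - 1)*(w - 4)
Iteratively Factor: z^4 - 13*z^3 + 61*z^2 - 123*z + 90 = (z - 2)*(z^3 - 11*z^2 + 39*z - 45) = (z - 5)*(z - 2)*(z^2 - 6*z + 9) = (z - 5)*(z - 3)*(z - 2)*(z - 3)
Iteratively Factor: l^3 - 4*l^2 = (l - 4)*(l^2) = l*(l - 4)*(l)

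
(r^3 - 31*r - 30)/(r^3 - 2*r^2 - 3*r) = (r^2 - r - 30)/(r*(r - 3))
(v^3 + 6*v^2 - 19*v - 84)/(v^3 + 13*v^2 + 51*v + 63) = (v - 4)/(v + 3)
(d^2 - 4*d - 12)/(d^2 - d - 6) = (d - 6)/(d - 3)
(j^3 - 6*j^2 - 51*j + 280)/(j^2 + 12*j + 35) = (j^2 - 13*j + 40)/(j + 5)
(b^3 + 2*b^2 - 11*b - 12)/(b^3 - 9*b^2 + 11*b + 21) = (b + 4)/(b - 7)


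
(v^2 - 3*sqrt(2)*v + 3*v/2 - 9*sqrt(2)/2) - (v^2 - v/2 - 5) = -3*sqrt(2)*v + 2*v - 9*sqrt(2)/2 + 5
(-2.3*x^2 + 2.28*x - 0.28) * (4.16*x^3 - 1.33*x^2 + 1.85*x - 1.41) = -9.568*x^5 + 12.5438*x^4 - 8.4522*x^3 + 7.8334*x^2 - 3.7328*x + 0.3948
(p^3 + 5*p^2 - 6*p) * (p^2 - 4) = p^5 + 5*p^4 - 10*p^3 - 20*p^2 + 24*p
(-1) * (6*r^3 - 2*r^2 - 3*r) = -6*r^3 + 2*r^2 + 3*r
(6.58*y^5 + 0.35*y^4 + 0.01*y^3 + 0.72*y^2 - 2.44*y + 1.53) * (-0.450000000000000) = -2.961*y^5 - 0.1575*y^4 - 0.0045*y^3 - 0.324*y^2 + 1.098*y - 0.6885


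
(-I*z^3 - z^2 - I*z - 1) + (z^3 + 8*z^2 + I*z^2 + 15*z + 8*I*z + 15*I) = z^3 - I*z^3 + 7*z^2 + I*z^2 + 15*z + 7*I*z - 1 + 15*I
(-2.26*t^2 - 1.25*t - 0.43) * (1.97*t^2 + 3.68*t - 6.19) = -4.4522*t^4 - 10.7793*t^3 + 8.5423*t^2 + 6.1551*t + 2.6617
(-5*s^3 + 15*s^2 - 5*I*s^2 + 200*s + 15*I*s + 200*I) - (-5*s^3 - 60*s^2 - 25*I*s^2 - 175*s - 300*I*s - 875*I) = 75*s^2 + 20*I*s^2 + 375*s + 315*I*s + 1075*I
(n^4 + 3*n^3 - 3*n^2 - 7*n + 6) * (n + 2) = n^5 + 5*n^4 + 3*n^3 - 13*n^2 - 8*n + 12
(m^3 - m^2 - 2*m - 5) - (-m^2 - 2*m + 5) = m^3 - 10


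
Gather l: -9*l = -9*l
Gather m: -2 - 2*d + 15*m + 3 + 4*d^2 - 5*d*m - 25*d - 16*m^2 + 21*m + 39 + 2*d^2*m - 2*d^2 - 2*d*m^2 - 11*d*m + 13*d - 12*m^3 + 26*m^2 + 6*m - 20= 2*d^2 - 14*d - 12*m^3 + m^2*(10 - 2*d) + m*(2*d^2 - 16*d + 42) + 20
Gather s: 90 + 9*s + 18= 9*s + 108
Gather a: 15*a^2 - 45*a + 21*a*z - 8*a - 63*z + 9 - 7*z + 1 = 15*a^2 + a*(21*z - 53) - 70*z + 10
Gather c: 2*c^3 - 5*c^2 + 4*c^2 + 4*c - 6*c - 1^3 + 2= 2*c^3 - c^2 - 2*c + 1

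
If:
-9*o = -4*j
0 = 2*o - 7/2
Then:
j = 63/16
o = 7/4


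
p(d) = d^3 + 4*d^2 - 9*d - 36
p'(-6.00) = 51.00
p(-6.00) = -54.00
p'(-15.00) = 546.00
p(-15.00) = -2376.00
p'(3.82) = 65.34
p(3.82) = 43.73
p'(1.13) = 3.87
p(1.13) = -39.62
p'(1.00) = 2.00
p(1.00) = -40.00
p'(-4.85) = 22.77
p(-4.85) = -12.34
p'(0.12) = -8.00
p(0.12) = -37.02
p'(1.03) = 2.42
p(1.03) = -39.93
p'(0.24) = -6.91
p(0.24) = -37.92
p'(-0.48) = -12.15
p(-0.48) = -30.87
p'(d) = 3*d^2 + 8*d - 9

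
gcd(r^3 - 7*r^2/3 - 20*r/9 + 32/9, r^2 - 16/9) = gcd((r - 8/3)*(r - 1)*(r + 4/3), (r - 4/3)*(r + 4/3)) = r + 4/3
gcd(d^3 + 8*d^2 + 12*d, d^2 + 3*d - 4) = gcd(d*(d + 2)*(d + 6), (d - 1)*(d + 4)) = 1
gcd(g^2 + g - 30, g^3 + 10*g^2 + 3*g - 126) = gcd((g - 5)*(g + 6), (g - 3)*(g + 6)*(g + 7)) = g + 6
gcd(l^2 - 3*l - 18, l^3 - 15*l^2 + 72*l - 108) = l - 6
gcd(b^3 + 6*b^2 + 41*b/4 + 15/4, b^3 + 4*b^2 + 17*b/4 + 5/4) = b^2 + 3*b + 5/4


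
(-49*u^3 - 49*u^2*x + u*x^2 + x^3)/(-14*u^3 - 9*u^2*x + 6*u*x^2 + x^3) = (-7*u + x)/(-2*u + x)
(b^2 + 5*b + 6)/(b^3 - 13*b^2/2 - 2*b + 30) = 2*(b + 3)/(2*b^2 - 17*b + 30)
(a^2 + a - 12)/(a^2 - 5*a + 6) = (a + 4)/(a - 2)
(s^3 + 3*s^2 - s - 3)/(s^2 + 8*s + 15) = (s^2 - 1)/(s + 5)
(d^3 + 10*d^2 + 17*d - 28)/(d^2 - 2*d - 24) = (d^2 + 6*d - 7)/(d - 6)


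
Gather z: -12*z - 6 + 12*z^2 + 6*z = 12*z^2 - 6*z - 6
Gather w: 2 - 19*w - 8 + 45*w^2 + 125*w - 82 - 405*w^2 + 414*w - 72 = -360*w^2 + 520*w - 160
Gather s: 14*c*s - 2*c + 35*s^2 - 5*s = -2*c + 35*s^2 + s*(14*c - 5)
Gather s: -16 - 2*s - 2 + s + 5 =-s - 13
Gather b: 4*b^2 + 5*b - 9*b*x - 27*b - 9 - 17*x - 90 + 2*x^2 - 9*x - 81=4*b^2 + b*(-9*x - 22) + 2*x^2 - 26*x - 180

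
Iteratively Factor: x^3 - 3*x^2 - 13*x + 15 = (x - 5)*(x^2 + 2*x - 3) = (x - 5)*(x - 1)*(x + 3)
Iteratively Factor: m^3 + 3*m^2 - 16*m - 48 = (m - 4)*(m^2 + 7*m + 12) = (m - 4)*(m + 3)*(m + 4)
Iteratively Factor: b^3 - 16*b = (b)*(b^2 - 16) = b*(b - 4)*(b + 4)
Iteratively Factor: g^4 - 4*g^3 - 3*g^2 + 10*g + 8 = (g - 2)*(g^3 - 2*g^2 - 7*g - 4) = (g - 2)*(g + 1)*(g^2 - 3*g - 4) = (g - 2)*(g + 1)^2*(g - 4)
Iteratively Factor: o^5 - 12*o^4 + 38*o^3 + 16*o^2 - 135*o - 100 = (o - 4)*(o^4 - 8*o^3 + 6*o^2 + 40*o + 25) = (o - 4)*(o + 1)*(o^3 - 9*o^2 + 15*o + 25) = (o - 4)*(o + 1)^2*(o^2 - 10*o + 25) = (o - 5)*(o - 4)*(o + 1)^2*(o - 5)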